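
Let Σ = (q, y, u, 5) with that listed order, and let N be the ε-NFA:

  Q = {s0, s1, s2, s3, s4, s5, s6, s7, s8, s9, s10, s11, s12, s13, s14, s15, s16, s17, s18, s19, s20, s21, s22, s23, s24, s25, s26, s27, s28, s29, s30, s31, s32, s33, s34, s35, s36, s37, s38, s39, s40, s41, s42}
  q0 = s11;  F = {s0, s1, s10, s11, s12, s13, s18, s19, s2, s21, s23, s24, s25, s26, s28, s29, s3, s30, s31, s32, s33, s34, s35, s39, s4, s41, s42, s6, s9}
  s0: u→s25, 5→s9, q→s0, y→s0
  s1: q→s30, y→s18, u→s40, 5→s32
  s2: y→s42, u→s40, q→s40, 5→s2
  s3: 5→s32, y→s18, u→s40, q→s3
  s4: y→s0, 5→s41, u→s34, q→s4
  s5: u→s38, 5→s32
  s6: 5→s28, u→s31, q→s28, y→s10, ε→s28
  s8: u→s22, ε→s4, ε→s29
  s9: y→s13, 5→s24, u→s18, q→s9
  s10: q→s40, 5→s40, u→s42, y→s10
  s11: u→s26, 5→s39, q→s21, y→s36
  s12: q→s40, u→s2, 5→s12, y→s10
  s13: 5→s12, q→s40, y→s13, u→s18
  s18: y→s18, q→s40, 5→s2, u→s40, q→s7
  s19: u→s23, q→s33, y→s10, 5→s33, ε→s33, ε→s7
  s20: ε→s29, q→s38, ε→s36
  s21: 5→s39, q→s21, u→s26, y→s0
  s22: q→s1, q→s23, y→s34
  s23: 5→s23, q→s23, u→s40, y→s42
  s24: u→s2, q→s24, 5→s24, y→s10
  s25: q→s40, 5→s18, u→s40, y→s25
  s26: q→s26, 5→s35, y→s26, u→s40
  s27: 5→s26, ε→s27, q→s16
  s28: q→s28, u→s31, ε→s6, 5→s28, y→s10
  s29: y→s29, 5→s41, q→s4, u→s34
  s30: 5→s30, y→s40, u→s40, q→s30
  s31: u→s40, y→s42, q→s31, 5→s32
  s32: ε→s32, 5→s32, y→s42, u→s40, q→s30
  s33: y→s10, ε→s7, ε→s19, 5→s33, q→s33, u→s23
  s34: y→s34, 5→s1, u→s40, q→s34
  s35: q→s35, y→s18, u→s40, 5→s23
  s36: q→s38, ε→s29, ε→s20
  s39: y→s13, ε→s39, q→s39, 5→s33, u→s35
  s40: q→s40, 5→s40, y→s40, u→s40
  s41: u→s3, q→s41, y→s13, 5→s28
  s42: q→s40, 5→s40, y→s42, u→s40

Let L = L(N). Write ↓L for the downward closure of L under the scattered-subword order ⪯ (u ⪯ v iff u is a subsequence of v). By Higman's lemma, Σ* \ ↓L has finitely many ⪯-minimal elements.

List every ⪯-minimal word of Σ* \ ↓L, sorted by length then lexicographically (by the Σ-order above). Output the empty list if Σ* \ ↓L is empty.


Antichain: [uu, 5yq, qyuq, 55y5, yu5qy].

|Q|=43, |F|=29, |δ|=146 (15 ε).
min D↑ (28 st, q0=0, F={9}): 0:q→1,y→2,u→3,5→4 1:q→1,y→5,u→3,5→4 2:q→6,y→2,u→7,5→8 3:q→3,y→3,u→9,5→10 4:q→4,y→11,u→10,5→12 5:q→5,y→5,u→13,5→14 6:q→6,y→5,u→7,5→8 7:q→7,y→7,u→9,5→15 8:q→8,y→11,u→16,5→17 9:q→9,y→9,u→9,5→9 10:q→10,y→18,u→9,5→19 11:q→9,y→11,u→18,5→20 12:q→12,y→21,u→19,5→12 13:q→9,y→13,u→9,5→18 14:q→14,y→11,u→18,5→22 15:q→23,y→18,u→9,5→24 16:q→16,y→18,u→9,5→24 17:q→17,y→21,u→25,5→17 18:q→9,y→18,u→9,5→26 19:q→19,y→27,u→9,5→19 20:q→9,y→21,u→26,5→20 21:q→9,y→21,u→27,5→9 22:q→22,y→21,u→26,5→22 23:q→23,y→9,u→9,5→23 24:q→23,y→27,u→9,5→24 25:q→25,y→27,u→9,5→24 26:q→9,y→27,u→9,5→26 27:q→9,y→27,u→9,5→9 [Hopcroft].
'uu': N↓-sim [34, 15, 1] end={s40} — reject; 2/2 deletions ∈↓L.
'5yq': run [34, 23, 8, 2] end={s40,s7} — reject; 3/3 deletions ∈↓L.
'qyuq': |S_i|=[34, 30, 19, 6, 2] end={s40,s7} ∉↓L; 4/4 deletions ∈↓L.
'55y5': |S_i|=[34, 23, 15, 3, 1] end={s40} rej; 4/4 deletions ∈↓L.
'yu5qy': run [34, 29, 12, 8, 3, 1] end={s40} — reject; 5/5 del acc.
5 minimals (antichain).


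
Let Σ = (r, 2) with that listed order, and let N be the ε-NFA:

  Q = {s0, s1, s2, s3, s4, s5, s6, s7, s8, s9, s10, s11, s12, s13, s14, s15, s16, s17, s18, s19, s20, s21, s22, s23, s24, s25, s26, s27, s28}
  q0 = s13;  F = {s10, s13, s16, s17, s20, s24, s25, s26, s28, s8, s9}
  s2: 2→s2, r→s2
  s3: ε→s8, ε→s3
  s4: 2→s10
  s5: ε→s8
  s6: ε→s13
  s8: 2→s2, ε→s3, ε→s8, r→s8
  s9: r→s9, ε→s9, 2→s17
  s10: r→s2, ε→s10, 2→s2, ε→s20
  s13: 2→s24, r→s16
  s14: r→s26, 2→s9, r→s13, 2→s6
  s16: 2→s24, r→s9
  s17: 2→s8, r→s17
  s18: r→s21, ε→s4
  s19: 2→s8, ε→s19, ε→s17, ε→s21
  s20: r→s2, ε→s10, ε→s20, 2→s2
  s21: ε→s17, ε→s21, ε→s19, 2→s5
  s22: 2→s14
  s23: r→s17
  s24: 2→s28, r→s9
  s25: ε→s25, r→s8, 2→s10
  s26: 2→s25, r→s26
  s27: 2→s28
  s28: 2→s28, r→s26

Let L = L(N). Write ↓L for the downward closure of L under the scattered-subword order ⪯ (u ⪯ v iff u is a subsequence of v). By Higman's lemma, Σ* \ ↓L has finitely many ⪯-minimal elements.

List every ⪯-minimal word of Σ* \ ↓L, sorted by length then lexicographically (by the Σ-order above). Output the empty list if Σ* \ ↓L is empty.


|Q|=29, |F|=11, |δ|=54 (19 ε).
min D↑ (11 st, q0=0, F={9}): 0:r→1,2→2 1:r→3,2→2 2:r→3,2→4 3:r→3,2→5 4:r→6,2→4 5:r→5,2→7 6:r→6,2→8 7:r→7,2→9 8:r→7,2→10 9:r→9,2→9 10:r→9,2→9.
'rr222': N↓-sim [13, 12, 9, 7, 5, 1] end={s2} ∉↓L; 5/5 del acc.
'2r222': N↓-sim [13, 11, 9, 7, 5, 1] end={s2} rej; 5/5 del acc.
'22r2r2': N↓-sim [13, 11, 9, 8, 6, 3, 1] end={s2} ∉↓L; 6/6 single-dels accept.
'22r22r': run [13, 11, 9, 8, 6, 3, 1] end={s2} ∉↓L; 6/6 del acc.
4 obstructions.

Antichain: [rr222, 2r222, 22r2r2, 22r22r].


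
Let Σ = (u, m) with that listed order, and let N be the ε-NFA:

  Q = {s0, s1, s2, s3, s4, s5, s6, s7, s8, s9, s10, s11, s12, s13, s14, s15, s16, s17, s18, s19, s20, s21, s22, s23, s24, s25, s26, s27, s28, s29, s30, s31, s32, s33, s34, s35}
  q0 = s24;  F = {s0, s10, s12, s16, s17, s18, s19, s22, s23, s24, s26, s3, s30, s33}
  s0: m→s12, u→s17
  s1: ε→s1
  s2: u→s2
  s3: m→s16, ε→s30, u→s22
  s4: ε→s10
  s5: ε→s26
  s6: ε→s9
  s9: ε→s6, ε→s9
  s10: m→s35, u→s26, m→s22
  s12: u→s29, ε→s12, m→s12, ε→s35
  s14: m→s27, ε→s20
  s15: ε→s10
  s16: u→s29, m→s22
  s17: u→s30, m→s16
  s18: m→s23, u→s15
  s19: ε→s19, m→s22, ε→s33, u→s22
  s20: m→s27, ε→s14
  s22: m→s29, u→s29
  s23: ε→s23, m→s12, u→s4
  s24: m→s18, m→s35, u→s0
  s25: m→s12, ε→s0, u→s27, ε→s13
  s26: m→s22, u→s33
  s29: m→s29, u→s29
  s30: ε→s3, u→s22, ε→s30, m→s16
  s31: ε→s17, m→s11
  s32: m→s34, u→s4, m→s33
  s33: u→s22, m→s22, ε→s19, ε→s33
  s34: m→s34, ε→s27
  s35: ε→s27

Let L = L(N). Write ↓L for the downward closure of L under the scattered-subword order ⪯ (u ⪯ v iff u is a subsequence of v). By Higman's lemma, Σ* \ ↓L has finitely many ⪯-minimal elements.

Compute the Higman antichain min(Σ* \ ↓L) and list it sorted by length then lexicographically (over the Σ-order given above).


|Q|=36, |F|=14, |δ|=66 (24 ε).
min D↑ (13 st, q0=0, F={9}): 0:u→1,m→2 1:u→3,m→4 2:u→5,m→6 3:u→7,m→8 4:u→9,m→4 5:u→10,m→11 6:u→5,m→4 7:u→11,m→8 8:u→9,m→11 9:u→9,m→9 10:u→12,m→11 11:u→9,m→9 12:u→11,m→11 (ε-aug+det+¬).
'umu': run [19, 16, 6, 1] end={s29} — reject; 3/3 single-dels accept.
'mumm': N↓-sim [19, 14, 10, 4, 1] end={s29} — reject; 4/4 single-dels accept.
'mmmu': N↓-sim [19, 14, 11, 5, 1] end={s29} — reject; 4/4 single-dels accept.
'uuuuu': |S_i|=[19, 16, 9, 7, 2, 1] end={s29} — reject; 5/5 deletions ∈↓L.
'uuuum': run [19, 16, 9, 7, 2, 1] end={s29} rej; 5/5 del acc.
'uummm': run [19, 16, 9, 3, 2, 1] end={s29} rej; 5/5 del acc.
6 obstructions.

Antichain: [umu, mumm, mmmu, uuuuu, uuuum, uummm].


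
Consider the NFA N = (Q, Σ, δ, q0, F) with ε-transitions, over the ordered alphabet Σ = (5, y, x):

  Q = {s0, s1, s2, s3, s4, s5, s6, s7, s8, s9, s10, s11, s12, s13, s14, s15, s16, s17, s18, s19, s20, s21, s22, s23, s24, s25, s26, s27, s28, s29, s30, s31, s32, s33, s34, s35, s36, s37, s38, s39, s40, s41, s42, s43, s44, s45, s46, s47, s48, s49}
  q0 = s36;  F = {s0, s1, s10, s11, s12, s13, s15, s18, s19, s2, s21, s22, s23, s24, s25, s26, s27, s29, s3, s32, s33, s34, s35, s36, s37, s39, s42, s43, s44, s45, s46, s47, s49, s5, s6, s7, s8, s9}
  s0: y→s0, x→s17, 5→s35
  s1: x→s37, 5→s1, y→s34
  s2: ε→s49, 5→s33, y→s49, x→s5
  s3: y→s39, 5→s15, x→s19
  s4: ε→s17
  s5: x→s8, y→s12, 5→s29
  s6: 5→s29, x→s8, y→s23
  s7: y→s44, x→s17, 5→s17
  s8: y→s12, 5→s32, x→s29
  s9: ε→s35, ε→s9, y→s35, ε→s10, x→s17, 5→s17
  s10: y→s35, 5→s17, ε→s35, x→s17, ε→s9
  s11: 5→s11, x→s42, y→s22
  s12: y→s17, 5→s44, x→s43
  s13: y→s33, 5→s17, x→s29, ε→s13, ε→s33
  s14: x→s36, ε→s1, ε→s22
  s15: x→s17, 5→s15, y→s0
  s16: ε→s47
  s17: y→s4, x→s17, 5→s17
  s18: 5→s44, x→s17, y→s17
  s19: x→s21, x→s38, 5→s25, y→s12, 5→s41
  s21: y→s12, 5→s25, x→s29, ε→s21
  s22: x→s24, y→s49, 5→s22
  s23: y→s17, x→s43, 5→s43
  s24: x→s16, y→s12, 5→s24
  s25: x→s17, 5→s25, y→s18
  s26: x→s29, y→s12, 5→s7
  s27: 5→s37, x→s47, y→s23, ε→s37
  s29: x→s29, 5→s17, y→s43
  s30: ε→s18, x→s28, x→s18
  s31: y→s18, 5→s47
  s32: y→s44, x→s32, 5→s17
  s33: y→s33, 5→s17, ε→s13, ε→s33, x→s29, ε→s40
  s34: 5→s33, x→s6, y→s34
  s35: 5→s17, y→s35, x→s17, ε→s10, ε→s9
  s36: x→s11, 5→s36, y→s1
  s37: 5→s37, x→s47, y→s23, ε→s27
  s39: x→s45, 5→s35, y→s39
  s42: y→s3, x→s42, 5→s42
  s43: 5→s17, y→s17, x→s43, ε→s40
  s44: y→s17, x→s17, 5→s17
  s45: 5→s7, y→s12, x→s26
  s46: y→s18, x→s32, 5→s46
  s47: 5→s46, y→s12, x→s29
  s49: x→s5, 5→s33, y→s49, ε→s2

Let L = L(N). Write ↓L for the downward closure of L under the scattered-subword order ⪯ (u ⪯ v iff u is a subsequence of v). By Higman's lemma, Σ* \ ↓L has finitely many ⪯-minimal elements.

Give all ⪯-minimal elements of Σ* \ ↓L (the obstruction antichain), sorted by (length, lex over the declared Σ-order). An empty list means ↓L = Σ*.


|Q|=50, |F|=38, |δ|=147 (23 ε).
min D↑ (34 st, q0=0, F={14}): 0:5→0,y→1,x→2 1:5→1,y→3,x→4 2:5→2,y→5,x→6 3:5→7,y→3,x→8 4:5→4,y→9,x→10 5:5→5,y→11,x→12 6:5→6,y→13,x→6 7:5→14,y→7,x→15 8:5→15,y→9,x→16 9:5→17,y→14,x→17 10:5→18,y→19,x→15 11:5→7,y→11,x→20 12:5→12,y→19,x→10 13:5→21,y→22,x→23 14:5→14,y→14,x→14 15:5→14,y→17,x→15 16:5→24,y→19,x→15 17:5→14,y→14,x→17 18:5→18,y→25,x→24 19:5→26,y→14,x→17 20:5→15,y→19,x→16 21:5→21,y→27,x→14 22:5→28,y→22,x→29 23:5→30,y→19,x→31 24:5→14,y→26,x→24 25:5→26,y→14,x→14 26:5→14,y→14,x→14 27:5→28,y→27,x→14 28:5→14,y→28,x→14 29:5→32,y→19,x→33 30:5→30,y→25,x→14 31:5→30,y→19,x→15 32:5→14,y→26,x→14 33:5→32,y→19,x→15.
'yy55': |S_i|=[44, 41, 26, 13, 2] end={s17,s4} — reject; 4/4 deletions ∈↓L.
'yxyy': run [44, 41, 27, 8, 2] end={s17,s4} ∉↓L; 4/4 deletions ∈↓L.
'yxyx5': run [44, 41, 27, 8, 4, 2] end={s17,s4} — reject; 5/5 single-dels accept.
'yxxx5': run [44, 41, 27, 18, 7, 2] end={s17,s4} ∉↓L; 5/5 deletions ∈↓L.
'xxy5x': N↓-sim [44, 41, 31, 23, 12, 2] end={s17,s4} ∉↓L; 5/5 deletions ∈↓L.
'yxx5yx': N↓-sim [44, 41, 27, 18, 8, 4, 2] end={s17,s4} rej; 6/6 deletions ∈↓L.
6 obstructions.

min(Σ*\↓L) = [yy55, yxyy, yxyx5, yxxx5, xxy5x, yxx5yx].


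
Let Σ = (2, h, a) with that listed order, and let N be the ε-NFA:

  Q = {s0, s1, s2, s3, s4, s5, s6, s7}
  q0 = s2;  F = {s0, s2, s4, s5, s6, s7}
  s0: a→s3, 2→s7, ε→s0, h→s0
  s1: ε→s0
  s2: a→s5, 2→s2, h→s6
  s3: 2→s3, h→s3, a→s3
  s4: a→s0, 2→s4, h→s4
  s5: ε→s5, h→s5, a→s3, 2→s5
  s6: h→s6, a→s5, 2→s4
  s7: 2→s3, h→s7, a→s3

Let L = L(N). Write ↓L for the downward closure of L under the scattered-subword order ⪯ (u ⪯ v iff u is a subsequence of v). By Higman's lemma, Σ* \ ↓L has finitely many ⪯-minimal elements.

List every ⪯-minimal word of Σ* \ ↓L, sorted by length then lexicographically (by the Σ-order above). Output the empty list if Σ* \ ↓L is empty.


min(Σ*\↓L) = [aa, h2a22].

|Q|=8, |F|=6, |δ|=24 (3 ε).
min D↑ (7 st, q0=0, F={4}): 0:2→0,h→1,a→2 1:2→3,h→1,a→2 2:2→2,h→2,a→4 3:2→3,h→3,a→5 4:2→4,h→4,a→4 5:2→6,h→5,a→4 6:2→4,h→6,a→4 (ε-aug+det+¬).
'aa': N↓-sim [7, 4, 1] end={s3} ∉↓L; 2/2 del acc.
'h2a22': N↓-sim [7, 6, 5, 3, 2, 1] end={s3} — reject; 5/5 single-dels accept.
2 obstructions.


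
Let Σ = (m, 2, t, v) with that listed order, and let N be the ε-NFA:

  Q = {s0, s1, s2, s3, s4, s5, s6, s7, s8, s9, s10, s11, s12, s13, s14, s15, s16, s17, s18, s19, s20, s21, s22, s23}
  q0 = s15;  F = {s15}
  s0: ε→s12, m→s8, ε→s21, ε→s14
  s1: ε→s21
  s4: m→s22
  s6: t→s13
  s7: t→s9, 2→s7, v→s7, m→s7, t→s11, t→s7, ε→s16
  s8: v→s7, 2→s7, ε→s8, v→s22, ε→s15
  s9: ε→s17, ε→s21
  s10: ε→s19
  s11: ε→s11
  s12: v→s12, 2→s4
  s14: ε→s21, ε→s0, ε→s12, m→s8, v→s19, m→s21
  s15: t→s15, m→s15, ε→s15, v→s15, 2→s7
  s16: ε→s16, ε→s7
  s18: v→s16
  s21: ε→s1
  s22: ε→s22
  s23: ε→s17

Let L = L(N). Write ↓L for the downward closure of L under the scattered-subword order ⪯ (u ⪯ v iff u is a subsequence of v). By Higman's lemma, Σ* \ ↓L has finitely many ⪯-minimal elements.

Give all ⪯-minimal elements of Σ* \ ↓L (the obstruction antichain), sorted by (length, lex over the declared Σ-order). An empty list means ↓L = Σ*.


|Q|=24, |F|=1, |δ|=42 (20 ε).
min D↑ (2 st, q0=0, F={1}): 0:m→0,2→1,t→0,v→0 1:m→1,2→1,t→1,v→1 [Hopcroft].
'2': run [8, 7] end={s1,s11,s16,s17,s21,s7,s9} ∉↓L; 1/1 del acc.
1 words, ⪯-incomp.

min(Σ*\↓L) = [2].


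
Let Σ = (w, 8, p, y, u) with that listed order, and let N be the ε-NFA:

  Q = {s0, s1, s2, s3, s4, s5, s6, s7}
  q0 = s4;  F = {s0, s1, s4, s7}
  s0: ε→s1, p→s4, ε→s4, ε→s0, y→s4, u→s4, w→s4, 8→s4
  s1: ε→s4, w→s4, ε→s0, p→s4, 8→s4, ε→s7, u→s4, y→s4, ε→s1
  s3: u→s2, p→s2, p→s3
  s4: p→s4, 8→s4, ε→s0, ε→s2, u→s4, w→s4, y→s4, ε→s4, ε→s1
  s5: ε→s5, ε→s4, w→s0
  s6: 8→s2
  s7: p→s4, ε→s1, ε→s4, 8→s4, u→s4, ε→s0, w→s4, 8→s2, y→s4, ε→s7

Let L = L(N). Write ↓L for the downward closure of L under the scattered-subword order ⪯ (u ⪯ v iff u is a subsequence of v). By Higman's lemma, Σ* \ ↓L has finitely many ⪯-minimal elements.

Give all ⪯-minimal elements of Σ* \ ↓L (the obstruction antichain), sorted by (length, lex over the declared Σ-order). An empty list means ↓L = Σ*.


|Q|=8, |F|=4, |δ|=43 (17 ε).
min D↑ (1 st, q0=0, F={}): 0:w→0,8→0,p→0,y→0,u→0 [Hopcroft].
L(D↑) = ∅ ⇒ ↓L = Σ*.

min(Σ*\↓L) = [].


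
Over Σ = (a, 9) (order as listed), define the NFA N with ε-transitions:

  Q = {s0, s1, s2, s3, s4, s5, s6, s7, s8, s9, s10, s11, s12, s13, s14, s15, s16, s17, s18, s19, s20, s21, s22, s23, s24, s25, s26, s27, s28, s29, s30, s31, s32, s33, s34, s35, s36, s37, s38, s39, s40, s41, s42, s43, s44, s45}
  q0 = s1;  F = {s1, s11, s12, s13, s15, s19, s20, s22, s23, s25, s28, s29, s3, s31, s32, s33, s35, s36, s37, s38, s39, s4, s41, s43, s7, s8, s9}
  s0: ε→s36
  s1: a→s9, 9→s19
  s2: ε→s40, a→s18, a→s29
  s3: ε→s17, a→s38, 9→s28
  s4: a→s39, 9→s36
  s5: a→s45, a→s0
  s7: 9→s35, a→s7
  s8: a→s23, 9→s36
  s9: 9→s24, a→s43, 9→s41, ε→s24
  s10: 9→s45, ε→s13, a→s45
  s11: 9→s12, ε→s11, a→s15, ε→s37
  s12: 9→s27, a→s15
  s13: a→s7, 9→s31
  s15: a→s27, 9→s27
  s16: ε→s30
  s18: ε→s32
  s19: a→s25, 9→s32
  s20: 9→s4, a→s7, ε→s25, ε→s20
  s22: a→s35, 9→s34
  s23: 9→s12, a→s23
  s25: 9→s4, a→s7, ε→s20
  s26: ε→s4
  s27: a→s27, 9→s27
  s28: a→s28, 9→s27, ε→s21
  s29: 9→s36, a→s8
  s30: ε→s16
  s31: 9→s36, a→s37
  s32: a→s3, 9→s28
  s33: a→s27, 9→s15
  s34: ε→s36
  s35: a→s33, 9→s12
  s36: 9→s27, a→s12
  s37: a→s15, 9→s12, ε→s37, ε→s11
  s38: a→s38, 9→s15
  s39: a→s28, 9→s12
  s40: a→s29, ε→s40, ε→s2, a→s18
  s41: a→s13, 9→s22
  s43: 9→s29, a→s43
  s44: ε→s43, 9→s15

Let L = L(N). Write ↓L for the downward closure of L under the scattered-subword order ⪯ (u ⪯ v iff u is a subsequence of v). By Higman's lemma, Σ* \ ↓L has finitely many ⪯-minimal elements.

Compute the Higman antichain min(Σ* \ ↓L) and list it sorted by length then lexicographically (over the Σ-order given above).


|Q|=46, |F|=27, |δ|=87 (21 ε).
min D↑ (26 st, q0=0, F={20}): 0:a→1,9→2 1:a→3,9→4 2:a→5,9→6 3:a→3,9→7 4:a→8,9→9 5:a→10,9→11 6:a→12,9→13 7:a→14,9→15 8:a→10,9→16 9:a→17,9→15 10:a→10,9→17 11:a→18,9→15 12:a→19,9→13 13:a→13,9→20 14:a→21,9→15 15:a→22,9→20 16:a→23,9→15 17:a→24,9→22 18:a→13,9→22 19:a→19,9→25 20:a→20,9→20 21:a→21,9→22 22:a→25,9→20 23:a→25,9→22 24:a→20,9→25 25:a→20,9→20 (ε-aug+det+¬).
'9999': |S_i|=[32, 29, 19, 7, 1] end={s27} — reject; 4/4 single-dels accept.
'aa999': run [32, 29, 19, 12, 4, 1] end={s27} — reject; 5/5 deletions ∈↓L.
'a99aaa': run [32, 29, 22, 11, 7, 3, 1] end={s27} rej; 6/6 del acc.
'9aa9aa': |S_i|=[32, 29, 22, 13, 5, 3, 1] end={s27} — reject; 6/6 del acc.
'9a9aa9': |S_i|=[32, 29, 22, 13, 9, 4, 1] end={s27} ∉↓L; 6/6 del acc.
'99aa9a': run [32, 29, 19, 13, 6, 2, 1] end={s27} ∉↓L; 6/6 del acc.
6 minimals (antichain).

Antichain: [9999, aa999, a99aaa, 9aa9aa, 9a9aa9, 99aa9a].


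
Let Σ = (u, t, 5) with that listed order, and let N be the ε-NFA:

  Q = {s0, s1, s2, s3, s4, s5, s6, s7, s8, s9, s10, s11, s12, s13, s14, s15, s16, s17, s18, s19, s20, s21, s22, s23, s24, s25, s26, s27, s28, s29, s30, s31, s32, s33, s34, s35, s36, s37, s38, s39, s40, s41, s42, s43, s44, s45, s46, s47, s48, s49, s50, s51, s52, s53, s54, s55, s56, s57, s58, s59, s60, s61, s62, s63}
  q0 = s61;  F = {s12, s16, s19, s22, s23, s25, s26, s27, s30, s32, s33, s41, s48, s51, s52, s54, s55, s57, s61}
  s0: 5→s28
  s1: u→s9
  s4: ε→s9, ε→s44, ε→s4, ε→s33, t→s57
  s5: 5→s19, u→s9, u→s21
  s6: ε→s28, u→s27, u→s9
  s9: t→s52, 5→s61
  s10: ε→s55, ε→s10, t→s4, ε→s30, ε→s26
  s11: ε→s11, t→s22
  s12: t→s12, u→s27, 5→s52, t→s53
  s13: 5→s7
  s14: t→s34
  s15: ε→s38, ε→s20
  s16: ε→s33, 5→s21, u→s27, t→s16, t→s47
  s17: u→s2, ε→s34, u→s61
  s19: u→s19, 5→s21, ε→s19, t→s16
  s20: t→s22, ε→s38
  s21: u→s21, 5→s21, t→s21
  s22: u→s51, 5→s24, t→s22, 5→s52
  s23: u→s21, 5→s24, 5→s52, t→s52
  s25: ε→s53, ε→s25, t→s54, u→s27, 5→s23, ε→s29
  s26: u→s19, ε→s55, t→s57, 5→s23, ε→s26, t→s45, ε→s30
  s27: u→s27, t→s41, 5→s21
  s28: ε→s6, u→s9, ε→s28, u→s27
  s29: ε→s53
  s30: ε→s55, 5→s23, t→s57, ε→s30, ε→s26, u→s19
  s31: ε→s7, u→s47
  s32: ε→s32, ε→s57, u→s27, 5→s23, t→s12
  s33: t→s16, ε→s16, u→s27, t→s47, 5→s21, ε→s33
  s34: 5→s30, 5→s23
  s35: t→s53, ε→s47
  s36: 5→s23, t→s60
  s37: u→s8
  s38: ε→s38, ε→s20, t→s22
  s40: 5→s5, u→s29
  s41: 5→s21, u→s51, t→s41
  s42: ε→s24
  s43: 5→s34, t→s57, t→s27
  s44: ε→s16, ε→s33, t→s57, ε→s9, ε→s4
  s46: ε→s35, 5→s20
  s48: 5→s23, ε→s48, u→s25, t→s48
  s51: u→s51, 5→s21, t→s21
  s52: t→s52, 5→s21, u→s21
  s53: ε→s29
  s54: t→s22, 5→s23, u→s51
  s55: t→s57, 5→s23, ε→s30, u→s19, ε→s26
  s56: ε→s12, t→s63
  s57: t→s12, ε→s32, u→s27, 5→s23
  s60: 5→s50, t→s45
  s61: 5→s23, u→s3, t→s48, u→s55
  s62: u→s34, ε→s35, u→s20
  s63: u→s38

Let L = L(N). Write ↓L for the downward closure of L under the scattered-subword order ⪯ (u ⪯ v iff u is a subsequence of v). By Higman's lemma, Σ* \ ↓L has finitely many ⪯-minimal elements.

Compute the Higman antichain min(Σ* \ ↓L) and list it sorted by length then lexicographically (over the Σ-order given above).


|Q|=64, |F|=19, |δ|=156 (49 ε).
min D↑ (16 st, q0=0, F={7}): 0:u→1,t→2,5→3 1:u→4,t→5,5→3 2:u→6,t→2,5→3 3:u→7,t→8,5→8 4:u→4,t→9,5→7 5:u→10,t→11,5→3 6:u→10,t→12,5→3 7:u→7,t→7,5→7 8:u→7,t→8,5→7 9:u→10,t→9,5→7 10:u→10,t→13,5→7 11:u→10,t→11,5→8 12:u→14,t→15,5→3 13:u→14,t→13,5→7 14:u→14,t→7,5→7 15:u→14,t→15,5→8 [Hopcroft].
'5u': run [26, 4, 1] end={s21} rej; 2/2 single-dels accept.
'uu5': |S_i|=[26, 24, 8, 1] end={s21} — reject; 3/3 deletions ∈↓L.
'5t5': N↓-sim [26, 4, 2, 1] end={s21} rej; 3/3 single-dels accept.
'555': N↓-sim [26, 4, 3, 1] end={s21} ∉↓L; 3/3 single-dels accept.
'utt55': run [26, 24, 18, 13, 3, 1] end={s21} — reject; 5/5 del acc.
'tutut': |S_i|=[26, 20, 12, 8, 2, 1] end={s21} — reject; 5/5 deletions ∈↓L.
6 obstructions.

min(Σ*\↓L) = [5u, uu5, 5t5, 555, utt55, tutut].


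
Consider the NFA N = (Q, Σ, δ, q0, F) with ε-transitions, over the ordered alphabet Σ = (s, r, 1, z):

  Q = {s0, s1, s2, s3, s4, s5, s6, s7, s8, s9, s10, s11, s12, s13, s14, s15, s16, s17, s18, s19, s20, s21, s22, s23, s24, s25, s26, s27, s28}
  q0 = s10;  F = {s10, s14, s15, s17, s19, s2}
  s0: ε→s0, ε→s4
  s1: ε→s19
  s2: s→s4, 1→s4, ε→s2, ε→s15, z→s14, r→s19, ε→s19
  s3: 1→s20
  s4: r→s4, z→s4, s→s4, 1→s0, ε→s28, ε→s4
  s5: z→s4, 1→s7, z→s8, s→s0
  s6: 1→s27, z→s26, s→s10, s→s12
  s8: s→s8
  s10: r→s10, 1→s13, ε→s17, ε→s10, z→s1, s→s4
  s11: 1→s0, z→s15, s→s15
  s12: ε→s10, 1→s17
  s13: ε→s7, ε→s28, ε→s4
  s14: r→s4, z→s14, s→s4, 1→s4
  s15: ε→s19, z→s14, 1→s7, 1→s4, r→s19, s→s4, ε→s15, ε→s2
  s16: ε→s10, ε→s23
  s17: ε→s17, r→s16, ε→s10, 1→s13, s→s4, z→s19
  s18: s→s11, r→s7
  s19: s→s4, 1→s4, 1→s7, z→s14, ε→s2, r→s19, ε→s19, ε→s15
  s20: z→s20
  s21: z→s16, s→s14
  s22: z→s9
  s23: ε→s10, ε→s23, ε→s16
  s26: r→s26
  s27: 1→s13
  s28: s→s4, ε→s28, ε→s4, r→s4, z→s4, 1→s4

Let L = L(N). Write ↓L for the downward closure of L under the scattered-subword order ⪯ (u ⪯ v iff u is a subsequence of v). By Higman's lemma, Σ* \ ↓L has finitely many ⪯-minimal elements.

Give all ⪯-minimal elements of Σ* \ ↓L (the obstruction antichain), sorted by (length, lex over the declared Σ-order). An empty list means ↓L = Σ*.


Antichain: [s, 1, zzr].

|Q|=29, |F|=6, |δ|=85 (29 ε).
min D↑ (4 st, q0=0, F={1}): 0:s→1,r→0,1→1,z→2 1:s→1,r→1,1→1,z→1 2:s→1,r→2,1→1,z→3 3:s→1,r→1,1→1,z→3.
's': |S_i|=[14, 3] end={s0,s28,s4} — reject; 1/1 deletions ∈↓L.
'1': |S_i|=[14, 5] end={s0,s13,s28,s4,s7} rej; 1/1 single-dels accept.
'zzr': run [14, 9, 4, 3] end={s0,s28,s4} — reject; 3/3 deletions ∈↓L.
3 obstructions.


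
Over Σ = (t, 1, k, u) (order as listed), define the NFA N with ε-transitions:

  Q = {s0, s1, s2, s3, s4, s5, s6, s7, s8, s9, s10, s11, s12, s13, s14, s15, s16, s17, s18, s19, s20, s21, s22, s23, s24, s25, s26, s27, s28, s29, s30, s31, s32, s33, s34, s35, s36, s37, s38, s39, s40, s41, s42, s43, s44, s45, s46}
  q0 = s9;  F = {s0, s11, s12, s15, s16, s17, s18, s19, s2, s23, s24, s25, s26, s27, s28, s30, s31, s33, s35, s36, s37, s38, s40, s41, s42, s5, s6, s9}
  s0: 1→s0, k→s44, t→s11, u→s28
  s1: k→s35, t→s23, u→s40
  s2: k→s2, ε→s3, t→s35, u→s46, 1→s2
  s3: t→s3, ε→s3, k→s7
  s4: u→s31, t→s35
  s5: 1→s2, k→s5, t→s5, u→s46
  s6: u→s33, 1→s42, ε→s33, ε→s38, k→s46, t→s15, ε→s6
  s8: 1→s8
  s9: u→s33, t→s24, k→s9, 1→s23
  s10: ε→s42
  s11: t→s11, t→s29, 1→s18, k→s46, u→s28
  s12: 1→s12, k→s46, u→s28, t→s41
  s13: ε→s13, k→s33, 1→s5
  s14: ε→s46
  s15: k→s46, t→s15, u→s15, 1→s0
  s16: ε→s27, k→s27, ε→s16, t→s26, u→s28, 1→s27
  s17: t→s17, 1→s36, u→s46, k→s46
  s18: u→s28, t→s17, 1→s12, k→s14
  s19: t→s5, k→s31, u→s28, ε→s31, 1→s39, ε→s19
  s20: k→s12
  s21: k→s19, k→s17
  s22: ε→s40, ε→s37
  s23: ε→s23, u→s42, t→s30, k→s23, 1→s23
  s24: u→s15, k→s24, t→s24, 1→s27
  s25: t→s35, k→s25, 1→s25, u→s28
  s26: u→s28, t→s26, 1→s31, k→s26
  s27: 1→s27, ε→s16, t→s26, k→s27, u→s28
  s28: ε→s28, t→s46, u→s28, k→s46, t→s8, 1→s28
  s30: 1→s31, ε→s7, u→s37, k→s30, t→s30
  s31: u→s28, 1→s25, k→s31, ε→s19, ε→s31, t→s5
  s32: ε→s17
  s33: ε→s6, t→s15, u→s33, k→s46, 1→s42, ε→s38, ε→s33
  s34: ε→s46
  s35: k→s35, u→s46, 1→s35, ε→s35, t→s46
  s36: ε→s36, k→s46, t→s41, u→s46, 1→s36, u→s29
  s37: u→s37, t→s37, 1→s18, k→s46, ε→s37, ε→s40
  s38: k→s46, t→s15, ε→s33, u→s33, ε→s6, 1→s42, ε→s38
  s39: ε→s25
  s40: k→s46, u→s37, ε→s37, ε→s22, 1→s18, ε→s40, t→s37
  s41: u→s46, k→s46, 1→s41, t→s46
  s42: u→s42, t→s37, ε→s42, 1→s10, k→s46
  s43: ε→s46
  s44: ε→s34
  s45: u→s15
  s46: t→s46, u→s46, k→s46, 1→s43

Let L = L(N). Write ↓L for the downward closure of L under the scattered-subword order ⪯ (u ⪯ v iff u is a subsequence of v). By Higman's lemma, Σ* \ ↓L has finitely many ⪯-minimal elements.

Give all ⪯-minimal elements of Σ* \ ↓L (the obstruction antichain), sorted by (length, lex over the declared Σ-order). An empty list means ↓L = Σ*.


|Q|=47, |F|=28, |δ|=172 (39 ε).
min D↑ (24 st, q0=0, F={8}): 0:t→1,1→2,k→0,u→3 1:t→1,1→4,k→1,u→5 2:t→6,1→2,k→2,u→7 3:t→5,1→7,k→8,u→3 4:t→9,1→4,k→4,u→10 5:t→5,1→11,k→8,u→5 6:t→6,1→12,k→6,u→13 7:t→13,1→7,k→8,u→7 8:t→8,1→8,k→8,u→8 9:t→9,1→12,k→9,u→10 10:t→8,1→10,k→8,u→10 11:t→14,1→11,k→8,u→10 12:t→15,1→16,k→12,u→10 13:t→13,1→17,k→8,u→13 14:t→14,1→17,k→8,u→10 15:t→15,1→18,k→15,u→8 16:t→19,1→16,k→16,u→10 17:t→20,1→21,k→8,u→10 18:t→19,1→18,k→18,u→8 19:t→8,1→19,k→19,u→8 20:t→20,1→22,k→8,u→8 21:t→23,1→21,k→8,u→10 22:t→23,1→22,k→8,u→8 23:t→8,1→23,k→8,u→8.
'uk': run [40, 24, 5] end={s14,s34,s43,s44,s46} rej; 2/2 deletions ∈↓L.
't1ut': N↓-sim [40, 33, 27, 5, 3] end={s43,s46,s8} — reject; 4/4 del acc.
'1t1tu': |S_i|=[40, 34, 26, 20, 12, 3] end={s29,s43,s46} — reject; 5/5 del acc.
'1t11tt': N↓-sim [40, 34, 26, 20, 14, 7, 4] end={s3,s43,s46,s7} ∉↓L; 6/6 single-dels accept.
4 obstructions.

Antichain: [uk, t1ut, 1t1tu, 1t11tt].


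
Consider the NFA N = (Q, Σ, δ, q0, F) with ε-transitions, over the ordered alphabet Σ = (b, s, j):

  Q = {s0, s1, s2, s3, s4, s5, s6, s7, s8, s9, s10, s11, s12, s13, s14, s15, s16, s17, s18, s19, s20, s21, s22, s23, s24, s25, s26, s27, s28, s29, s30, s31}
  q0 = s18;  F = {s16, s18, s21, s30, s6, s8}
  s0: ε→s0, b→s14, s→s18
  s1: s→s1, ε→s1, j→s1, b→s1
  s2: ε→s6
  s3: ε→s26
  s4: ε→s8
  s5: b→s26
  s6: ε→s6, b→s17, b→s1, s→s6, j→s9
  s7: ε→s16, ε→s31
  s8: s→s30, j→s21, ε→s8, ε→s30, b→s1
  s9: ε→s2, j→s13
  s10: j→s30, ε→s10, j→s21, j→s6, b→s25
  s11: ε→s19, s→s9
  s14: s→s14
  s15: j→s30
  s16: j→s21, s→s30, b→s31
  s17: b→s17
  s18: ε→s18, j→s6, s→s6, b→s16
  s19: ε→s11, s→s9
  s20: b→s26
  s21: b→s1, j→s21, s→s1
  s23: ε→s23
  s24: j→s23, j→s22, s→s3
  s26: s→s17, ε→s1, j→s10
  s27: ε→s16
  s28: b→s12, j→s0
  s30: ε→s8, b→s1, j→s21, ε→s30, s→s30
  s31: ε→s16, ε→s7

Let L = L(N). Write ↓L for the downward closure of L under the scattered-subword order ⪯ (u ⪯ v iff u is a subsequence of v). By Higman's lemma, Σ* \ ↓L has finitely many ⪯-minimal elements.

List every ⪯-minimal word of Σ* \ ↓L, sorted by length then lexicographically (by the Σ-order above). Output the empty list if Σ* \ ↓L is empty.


Antichain: [sb, jb, bjs].

|Q|=32, |F|=6, |δ|=65 (22 ε).
min D↑ (6 st, q0=0, F={5}): 0:b→1,s→2,j→2 1:b→1,s→3,j→4 2:b→5,s→2,j→2 3:b→5,s→3,j→4 4:b→5,s→5,j→4 5:b→5,s→5,j→5 (ε-aug+det+¬).
'sb': |S_i|=[13, 9, 2] end={s1,s17} rej; 2/2 deletions ∈↓L.
'jb': N↓-sim [13, 7, 2] end={s1,s17} rej; 2/2 single-dels accept.
'bjs': run [13, 8, 2, 1] end={s1} — reject; 3/3 single-dels accept.
3 minimals (antichain).


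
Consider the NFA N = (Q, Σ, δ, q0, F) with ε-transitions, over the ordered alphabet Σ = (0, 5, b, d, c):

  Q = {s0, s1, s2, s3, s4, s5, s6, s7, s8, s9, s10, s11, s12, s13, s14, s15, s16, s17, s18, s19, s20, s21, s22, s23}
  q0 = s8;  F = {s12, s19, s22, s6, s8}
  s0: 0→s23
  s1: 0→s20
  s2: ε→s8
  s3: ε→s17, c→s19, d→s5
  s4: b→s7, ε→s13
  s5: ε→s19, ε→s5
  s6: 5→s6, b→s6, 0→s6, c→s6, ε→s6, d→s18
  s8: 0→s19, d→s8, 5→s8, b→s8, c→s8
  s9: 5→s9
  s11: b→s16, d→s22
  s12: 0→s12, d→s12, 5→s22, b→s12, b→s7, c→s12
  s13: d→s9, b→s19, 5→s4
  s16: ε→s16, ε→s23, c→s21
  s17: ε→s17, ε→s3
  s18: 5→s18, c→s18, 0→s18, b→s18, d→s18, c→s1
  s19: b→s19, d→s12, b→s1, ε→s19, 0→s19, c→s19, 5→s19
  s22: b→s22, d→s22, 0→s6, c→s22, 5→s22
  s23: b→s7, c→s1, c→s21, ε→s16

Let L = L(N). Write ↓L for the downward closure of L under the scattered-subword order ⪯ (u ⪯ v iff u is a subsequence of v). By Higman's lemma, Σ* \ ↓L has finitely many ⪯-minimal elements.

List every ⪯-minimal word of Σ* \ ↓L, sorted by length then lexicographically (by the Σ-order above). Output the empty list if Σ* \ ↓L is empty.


Antichain: [0d50d].

|Q|=24, |F|=5, |δ|=60 (12 ε).
min D↑ (6 st, q0=0, F={5}): 0:0→1,5→0,b→0,d→0,c→0 1:0→1,5→1,b→1,d→2,c→1 2:0→2,5→3,b→2,d→2,c→2 3:0→4,5→3,b→3,d→3,c→3 4:0→4,5→4,b→4,d→5,c→4 5:0→5,5→5,b→5,d→5,c→5 (ε-aug+det+¬).
'0d50d': |S_i|=[9, 8, 7, 5, 4, 3] end={s1,s18,s20} rej; 5/5 single-dels accept.
1 obstructions.


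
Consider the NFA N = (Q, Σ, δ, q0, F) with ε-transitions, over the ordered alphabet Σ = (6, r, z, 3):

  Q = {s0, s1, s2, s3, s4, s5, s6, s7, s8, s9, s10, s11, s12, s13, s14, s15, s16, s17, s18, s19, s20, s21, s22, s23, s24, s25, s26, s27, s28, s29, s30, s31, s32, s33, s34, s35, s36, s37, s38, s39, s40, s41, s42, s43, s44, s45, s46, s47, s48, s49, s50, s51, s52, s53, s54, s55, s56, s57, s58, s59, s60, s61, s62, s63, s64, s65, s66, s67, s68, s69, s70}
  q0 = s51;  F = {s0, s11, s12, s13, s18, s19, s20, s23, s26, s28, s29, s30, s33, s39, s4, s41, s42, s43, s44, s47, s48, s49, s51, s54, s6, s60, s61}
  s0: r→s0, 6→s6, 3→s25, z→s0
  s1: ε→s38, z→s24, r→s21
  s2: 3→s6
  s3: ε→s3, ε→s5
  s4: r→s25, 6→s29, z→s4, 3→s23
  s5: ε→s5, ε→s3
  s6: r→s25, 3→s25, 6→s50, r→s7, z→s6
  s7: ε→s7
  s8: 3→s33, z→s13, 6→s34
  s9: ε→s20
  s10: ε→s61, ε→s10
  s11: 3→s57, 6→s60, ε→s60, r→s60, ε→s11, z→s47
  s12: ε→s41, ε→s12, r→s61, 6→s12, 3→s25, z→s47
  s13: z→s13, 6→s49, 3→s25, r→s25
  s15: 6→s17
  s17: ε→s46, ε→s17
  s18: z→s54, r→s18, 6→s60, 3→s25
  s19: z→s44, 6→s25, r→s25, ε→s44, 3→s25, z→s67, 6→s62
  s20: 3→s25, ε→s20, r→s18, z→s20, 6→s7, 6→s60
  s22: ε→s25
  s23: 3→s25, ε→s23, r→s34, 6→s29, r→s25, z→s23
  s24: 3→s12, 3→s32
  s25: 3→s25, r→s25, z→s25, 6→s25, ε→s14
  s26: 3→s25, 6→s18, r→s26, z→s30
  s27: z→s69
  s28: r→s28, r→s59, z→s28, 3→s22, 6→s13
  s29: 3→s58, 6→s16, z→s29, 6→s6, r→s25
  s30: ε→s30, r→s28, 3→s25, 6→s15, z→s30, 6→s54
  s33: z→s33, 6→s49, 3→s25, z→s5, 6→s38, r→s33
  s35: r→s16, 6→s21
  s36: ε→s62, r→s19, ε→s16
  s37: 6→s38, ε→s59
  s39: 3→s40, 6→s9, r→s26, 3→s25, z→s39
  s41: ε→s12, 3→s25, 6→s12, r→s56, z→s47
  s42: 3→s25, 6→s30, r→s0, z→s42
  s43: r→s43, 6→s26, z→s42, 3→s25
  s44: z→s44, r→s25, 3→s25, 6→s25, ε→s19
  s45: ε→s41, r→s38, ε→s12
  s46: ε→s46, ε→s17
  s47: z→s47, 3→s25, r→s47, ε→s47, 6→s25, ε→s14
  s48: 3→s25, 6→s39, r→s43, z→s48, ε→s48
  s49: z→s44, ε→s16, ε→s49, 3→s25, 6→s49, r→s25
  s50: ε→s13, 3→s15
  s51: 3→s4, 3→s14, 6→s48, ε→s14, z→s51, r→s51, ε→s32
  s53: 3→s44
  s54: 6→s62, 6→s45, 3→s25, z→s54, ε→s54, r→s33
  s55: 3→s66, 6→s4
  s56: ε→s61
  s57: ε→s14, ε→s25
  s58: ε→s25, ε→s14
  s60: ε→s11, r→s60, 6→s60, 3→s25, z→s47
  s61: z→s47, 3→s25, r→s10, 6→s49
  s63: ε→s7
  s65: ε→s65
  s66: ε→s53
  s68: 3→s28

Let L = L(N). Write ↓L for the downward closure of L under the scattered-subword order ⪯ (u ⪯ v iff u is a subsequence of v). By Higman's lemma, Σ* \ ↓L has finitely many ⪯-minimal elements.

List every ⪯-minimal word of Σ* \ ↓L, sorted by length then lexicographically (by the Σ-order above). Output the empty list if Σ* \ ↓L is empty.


|Q|=71, |F|=27, |δ|=193 (48 ε).
min D↑ (25 st, q0=0, F={5}): 0:6→1,r→0,z→0,3→2 1:6→3,r→4,z→1,3→5 2:6→6,r→5,z→2,3→7 3:6→8,r→9,z→3,3→5 4:6→9,r→4,z→10,3→5 5:6→5,r→5,z→5,3→5 6:6→11,r→5,z→6,3→5 7:6→6,r→5,z→7,3→5 8:6→12,r→13,z→8,3→5 9:6→13,r→9,z→14,3→5 10:6→14,r→15,z→10,3→5 11:6→16,r→5,z→11,3→5 12:6→12,r→12,z→17,3→5 13:6→12,r→13,z→18,3→5 14:6→18,r→19,z→14,3→5 15:6→11,r→15,z→15,3→5 16:6→20,r→5,z→16,3→5 17:6→5,r→17,z→17,3→5 18:6→21,r→22,z→18,3→5 19:6→16,r→19,z→19,3→5 20:6→20,r→5,z→23,3→5 21:6→21,r→24,z→17,3→5 22:6→20,r→22,z→22,3→5 23:6→5,r→5,z→23,3→5 24:6→20,r→24,z→17,3→5.
'63': |S_i|=[51, 46, 9] end={s14,s15,s17,s22,s25,s40,s46,s57,s58} ∉↓L; 2/2 deletions ∈↓L.
'3r': N↓-sim [51, 23, 4] end={s14,s25,s34,s7} ∉↓L; 2/2 single-dels accept.
'333': |S_i|=[51, 23, 19, 6] end={s14,s15,s17,s25,s46,s58} — reject; 3/3 single-dels accept.
'6666z6': N↓-sim [51, 46, 40, 32, 22, 7, 3] end={s14,s25,s62} rej; 6/6 del acc.
'6rzr6r': N↓-sim [51, 46, 39, 33, 27, 16, 3] end={s14,s25,s7} ∉↓L; 6/6 del acc.
5 words, ⪯-incomp.

min(Σ*\↓L) = [63, 3r, 333, 6666z6, 6rzr6r].


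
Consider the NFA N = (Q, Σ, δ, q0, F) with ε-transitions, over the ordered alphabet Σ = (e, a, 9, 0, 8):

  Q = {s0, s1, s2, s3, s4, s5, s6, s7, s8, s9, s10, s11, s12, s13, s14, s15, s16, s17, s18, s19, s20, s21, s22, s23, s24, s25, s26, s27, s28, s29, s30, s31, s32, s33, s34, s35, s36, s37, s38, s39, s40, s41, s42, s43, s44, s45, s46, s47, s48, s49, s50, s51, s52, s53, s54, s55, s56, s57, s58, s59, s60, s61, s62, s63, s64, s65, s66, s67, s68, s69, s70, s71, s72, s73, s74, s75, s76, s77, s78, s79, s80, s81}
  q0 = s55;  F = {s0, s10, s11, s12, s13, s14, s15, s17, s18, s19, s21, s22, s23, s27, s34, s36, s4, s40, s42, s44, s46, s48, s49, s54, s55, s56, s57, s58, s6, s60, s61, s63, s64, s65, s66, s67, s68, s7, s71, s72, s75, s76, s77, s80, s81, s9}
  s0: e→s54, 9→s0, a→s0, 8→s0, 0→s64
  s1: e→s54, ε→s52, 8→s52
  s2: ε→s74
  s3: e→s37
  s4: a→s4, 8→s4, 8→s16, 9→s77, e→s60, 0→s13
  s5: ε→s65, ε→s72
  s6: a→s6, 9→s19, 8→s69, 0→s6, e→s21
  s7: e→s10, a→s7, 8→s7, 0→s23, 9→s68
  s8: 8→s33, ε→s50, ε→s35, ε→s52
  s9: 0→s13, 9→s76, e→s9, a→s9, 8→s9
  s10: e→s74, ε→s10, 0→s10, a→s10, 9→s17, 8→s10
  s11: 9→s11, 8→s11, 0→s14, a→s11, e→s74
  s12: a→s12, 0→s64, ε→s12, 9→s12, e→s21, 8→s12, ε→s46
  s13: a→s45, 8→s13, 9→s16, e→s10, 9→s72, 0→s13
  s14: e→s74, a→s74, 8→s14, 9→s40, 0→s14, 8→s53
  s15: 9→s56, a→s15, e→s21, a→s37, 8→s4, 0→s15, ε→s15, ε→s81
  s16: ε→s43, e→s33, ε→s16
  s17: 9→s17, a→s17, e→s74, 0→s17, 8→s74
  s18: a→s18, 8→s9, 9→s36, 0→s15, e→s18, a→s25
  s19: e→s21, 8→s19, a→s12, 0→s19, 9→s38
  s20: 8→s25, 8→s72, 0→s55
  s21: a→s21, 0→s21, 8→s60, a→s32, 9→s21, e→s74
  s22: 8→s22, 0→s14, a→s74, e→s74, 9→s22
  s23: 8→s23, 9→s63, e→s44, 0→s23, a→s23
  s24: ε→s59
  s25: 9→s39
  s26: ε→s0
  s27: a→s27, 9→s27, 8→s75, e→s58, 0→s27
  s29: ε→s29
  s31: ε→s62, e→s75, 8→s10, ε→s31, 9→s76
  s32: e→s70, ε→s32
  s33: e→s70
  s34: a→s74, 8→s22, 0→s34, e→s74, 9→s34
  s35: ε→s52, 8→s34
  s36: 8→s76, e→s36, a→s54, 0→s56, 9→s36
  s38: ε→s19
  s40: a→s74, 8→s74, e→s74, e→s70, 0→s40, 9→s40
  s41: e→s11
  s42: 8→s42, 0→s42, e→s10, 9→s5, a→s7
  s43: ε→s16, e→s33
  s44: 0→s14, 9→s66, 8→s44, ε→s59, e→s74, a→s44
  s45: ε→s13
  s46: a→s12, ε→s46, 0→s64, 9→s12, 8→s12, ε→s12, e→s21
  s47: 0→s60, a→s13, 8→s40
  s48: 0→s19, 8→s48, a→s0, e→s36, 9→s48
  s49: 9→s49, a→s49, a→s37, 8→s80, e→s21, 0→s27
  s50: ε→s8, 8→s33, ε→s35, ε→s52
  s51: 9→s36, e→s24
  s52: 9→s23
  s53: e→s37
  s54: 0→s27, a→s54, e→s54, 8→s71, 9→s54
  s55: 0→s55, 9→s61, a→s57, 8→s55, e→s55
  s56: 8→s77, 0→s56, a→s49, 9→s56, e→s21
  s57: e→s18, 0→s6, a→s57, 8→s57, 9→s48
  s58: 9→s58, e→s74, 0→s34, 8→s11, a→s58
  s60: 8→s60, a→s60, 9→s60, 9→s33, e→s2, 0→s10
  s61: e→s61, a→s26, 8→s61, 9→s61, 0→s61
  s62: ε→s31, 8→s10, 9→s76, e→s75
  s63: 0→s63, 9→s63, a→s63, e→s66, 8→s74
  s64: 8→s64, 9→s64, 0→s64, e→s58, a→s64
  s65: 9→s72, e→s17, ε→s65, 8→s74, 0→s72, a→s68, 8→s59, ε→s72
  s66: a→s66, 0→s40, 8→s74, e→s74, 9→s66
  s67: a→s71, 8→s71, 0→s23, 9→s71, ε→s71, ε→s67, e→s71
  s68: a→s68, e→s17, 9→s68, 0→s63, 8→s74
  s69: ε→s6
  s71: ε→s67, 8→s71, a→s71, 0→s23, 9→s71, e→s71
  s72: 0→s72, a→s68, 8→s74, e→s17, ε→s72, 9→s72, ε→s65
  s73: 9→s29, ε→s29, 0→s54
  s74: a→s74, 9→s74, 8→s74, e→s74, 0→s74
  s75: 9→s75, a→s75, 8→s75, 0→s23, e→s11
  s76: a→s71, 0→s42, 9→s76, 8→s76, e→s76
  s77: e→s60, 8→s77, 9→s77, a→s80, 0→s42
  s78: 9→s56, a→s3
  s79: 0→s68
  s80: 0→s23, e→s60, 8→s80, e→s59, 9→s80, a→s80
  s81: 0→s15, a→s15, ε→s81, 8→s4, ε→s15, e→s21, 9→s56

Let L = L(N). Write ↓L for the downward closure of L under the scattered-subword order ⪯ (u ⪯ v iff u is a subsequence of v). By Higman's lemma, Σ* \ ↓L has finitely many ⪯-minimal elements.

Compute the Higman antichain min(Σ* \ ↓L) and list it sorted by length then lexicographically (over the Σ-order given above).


A = [a0ee, ae8098, 9a0e0a].

|Q|=82, |F|=46, |δ|=321 (42 ε).
min D↑ (43 st, q0=0, F={19}): 0:e→0,a→1,9→2,0→0,8→0 1:e→3,a→1,9→4,0→5,8→1 2:e→2,a→6,9→2,0→2,8→2 3:e→3,a→3,9→7,0→8,8→9 4:e→7,a→6,9→4,0→10,8→4 5:e→11,a→5,9→10,0→5,8→5 6:e→12,a→6,9→6,0→13,8→6 7:e→7,a→12,9→7,0→14,8→15 8:e→11,a→8,9→14,0→8,8→16 9:e→9,a→9,9→15,0→17,8→9 10:e→11,a→18,9→10,0→10,8→10 11:e→19,a→11,9→11,0→11,8→20 12:e→12,a→12,9→12,0→21,8→22 13:e→23,a→13,9→13,0→13,8→13 14:e→11,a→24,9→14,0→14,8→25 15:e→15,a→22,9→15,0→26,8→15 16:e→20,a→16,9→25,0→17,8→16 17:e→27,a→17,9→28,0→17,8→17 18:e→11,a→18,9→18,0→13,8→18 19:e→19,a→19,9→19,0→19,8→19 20:e→19,a→20,9→20,0→27,8→20 21:e→23,a→21,9→21,0→21,8→29 22:e→22,a→22,9→22,0→30,8→22 23:e→19,a→23,9→23,0→31,8→32 24:e→11,a→24,9→24,0→21,8→33 25:e→20,a→33,9→25,0→26,8→25 26:e→27,a→34,9→28,0→26,8→26 27:e→19,a→27,9→35,0→27,8→27 28:e→35,a→36,9→28,0→28,8→19 29:e→32,a→29,9→29,0→30,8→29 30:e→37,a→30,9→38,0→30,8→30 31:e→19,a→19,9→31,0→31,8→39 32:e→19,a→32,9→32,0→40,8→32 33:e→20,a→33,9→33,0→30,8→33 34:e→27,a→34,9→36,0→30,8→34 35:e→19,a→35,9→35,0→35,8→19 36:e→35,a→36,9→36,0→38,8→19 37:e→19,a→37,9→41,0→40,8→37 38:e→41,a→38,9→38,0→38,8→19 39:e→19,a→19,9→39,0→40,8→39 40:e→19,a→19,9→42,0→40,8→40 41:e→19,a→41,9→41,0→42,8→19 42:e→19,a→19,9→42,0→42,8→19 (ε-aug+det+¬).
'a0ee': N↓-sim [63, 61, 48, 20, 4] end={s2,s37,s70,s74} rej; 4/4 deletions ∈↓L.
'ae8098': N↓-sim [63, 61, 50, 36, 24, 14, 2] end={s59,s74} ∉↓L; 6/6 single-dels accept.
'9a0e0a': run [63, 51, 36, 25, 14, 8, 1] end={s74} — reject; 6/6 deletions ∈↓L.
3 words, ⪯-incomp.
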